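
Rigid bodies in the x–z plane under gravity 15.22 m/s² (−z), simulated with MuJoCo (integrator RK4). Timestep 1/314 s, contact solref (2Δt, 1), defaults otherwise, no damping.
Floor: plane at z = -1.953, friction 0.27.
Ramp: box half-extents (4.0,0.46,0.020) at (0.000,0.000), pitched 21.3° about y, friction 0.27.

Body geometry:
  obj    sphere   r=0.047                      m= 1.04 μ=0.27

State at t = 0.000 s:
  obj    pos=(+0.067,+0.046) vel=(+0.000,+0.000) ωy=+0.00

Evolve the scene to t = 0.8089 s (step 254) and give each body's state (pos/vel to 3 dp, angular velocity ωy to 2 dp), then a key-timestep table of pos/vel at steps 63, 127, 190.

State at t = 0.8089 s:
  obj    pos=(+1.271,-0.424) vel=(+2.976,-1.160) ωy=+67.96

Key-timestep trajectory:
   step    t(s)  obj.x    obj.z    obj.vx   obj.vz 
     63  0.2006   +0.141  +0.017  +0.738  -0.288
    127  0.4045   +0.368  -0.072  +1.488  -0.580
    190  0.6051   +0.741  -0.217  +2.226  -0.868


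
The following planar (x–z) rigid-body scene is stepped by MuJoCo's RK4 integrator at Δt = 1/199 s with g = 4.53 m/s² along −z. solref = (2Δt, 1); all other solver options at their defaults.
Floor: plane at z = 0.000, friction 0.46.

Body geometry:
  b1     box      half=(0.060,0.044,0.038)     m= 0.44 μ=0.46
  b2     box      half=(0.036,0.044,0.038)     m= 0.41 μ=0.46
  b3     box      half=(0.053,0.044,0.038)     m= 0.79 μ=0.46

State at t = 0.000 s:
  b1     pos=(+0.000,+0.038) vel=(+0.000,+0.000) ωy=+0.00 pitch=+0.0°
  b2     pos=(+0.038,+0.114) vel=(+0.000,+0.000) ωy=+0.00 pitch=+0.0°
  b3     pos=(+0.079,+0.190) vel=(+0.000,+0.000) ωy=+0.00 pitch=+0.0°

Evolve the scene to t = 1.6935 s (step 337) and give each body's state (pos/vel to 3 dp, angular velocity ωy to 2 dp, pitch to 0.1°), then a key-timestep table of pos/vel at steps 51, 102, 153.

State at t = 1.6935 s:
  b1     pos=(+0.000,+0.038) vel=(+0.000,+0.000) ωy=+0.00 pitch=+0.0°
  b2     pos=(+0.035,+0.114) vel=(+0.000,+0.000) ωy=+0.00 pitch=+0.0°
  b3     pos=(+0.112,+0.053) vel=(+0.000,+0.000) ωy=+0.00 pitch=+90.0°

Key-timestep trajectory:
   step    t(s)  b1.x    b1.z    b1.vx   b1.vz   b2.x    b2.z    b2.vx   b2.vz   b3.x    b3.z    b3.vx   b3.vz 
     51  0.2563   +0.000  +0.038  +0.000  +0.000   +0.038  +0.114  -0.001  +0.000   +0.092  +0.186  +0.122  -0.062
    102  0.5126   +0.000  +0.038  +0.000  +0.000   +0.038  +0.114  +0.000  +0.000   +0.135  +0.075  +0.180  -0.975
    153  0.7688   +0.000  +0.038  +0.000  +0.000   +0.038  +0.114  +0.000  +0.000   +0.134  +0.063  -0.098  -0.029


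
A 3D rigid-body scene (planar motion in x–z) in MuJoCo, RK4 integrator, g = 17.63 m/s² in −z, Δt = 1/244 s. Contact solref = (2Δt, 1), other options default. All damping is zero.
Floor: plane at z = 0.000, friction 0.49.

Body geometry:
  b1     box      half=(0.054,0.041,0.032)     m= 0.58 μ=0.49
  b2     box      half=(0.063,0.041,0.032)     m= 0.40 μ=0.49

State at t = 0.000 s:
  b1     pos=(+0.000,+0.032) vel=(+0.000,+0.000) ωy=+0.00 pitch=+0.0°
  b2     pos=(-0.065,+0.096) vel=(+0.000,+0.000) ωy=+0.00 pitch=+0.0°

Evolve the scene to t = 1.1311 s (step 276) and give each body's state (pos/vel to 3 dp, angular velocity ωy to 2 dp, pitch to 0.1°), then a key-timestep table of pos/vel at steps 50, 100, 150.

State at t = 1.1311 s:
  b1     pos=(+0.000,+0.032) vel=(+0.000,+0.000) ωy=+0.00 pitch=+0.0°
  b2     pos=(-0.128,+0.063) vel=(+0.000,+0.000) ωy=+0.00 pitch=-90.0°

Key-timestep trajectory:
   step    t(s)  b1.x    b1.z    b1.vx   b1.vz   b2.x    b2.z    b2.vx   b2.vz 
     50  0.2049   +0.000  +0.032  +0.000  +0.000   -0.111  +0.069  -0.413  -0.089
    100  0.4098   +0.000  +0.032  +0.000  +0.000   -0.147  +0.069  +0.091  -0.017
    150  0.6148   +0.000  +0.032  +0.000  +0.000   -0.128  +0.063  -0.267  -0.129


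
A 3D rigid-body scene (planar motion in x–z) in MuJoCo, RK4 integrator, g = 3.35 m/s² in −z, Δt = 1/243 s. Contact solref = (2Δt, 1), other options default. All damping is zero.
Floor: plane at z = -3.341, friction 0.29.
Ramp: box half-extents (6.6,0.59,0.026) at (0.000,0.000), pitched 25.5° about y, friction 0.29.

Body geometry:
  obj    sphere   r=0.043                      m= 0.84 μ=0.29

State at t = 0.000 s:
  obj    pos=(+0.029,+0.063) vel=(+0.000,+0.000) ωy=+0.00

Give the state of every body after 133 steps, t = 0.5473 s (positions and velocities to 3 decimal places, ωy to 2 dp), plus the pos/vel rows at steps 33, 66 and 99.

State at t = 0.5473 s:
  obj    pos=(+0.168,-0.004) vel=(+0.509,-0.243) ωy=+13.11

Key-timestep trajectory:
   step    t(s)  obj.x    obj.z    obj.vx   obj.vz 
     33  0.1358   +0.037  +0.059  +0.126  -0.060
     66  0.2716   +0.063  +0.046  +0.253  -0.120
     99  0.4074   +0.106  +0.026  +0.379  -0.181


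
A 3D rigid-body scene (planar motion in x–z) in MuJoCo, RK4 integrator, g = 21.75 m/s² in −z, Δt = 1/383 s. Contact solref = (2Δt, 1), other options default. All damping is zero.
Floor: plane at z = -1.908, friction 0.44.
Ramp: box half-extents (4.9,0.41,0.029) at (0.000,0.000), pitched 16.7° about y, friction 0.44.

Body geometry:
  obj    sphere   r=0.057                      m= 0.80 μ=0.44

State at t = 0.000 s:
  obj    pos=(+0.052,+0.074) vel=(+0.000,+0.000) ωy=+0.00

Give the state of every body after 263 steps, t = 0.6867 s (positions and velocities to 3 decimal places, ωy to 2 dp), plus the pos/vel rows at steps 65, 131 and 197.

State at t = 0.6867 s:
  obj    pos=(+1.060,-0.228) vel=(+2.936,-0.881) ωy=+53.78

Key-timestep trajectory:
   step    t(s)  obj.x    obj.z    obj.vx   obj.vz 
     65  0.1697   +0.114  +0.056  +0.726  -0.218
    131  0.3420   +0.302  -0.001  +1.463  -0.439
    197  0.5144   +0.618  -0.096  +2.199  -0.660


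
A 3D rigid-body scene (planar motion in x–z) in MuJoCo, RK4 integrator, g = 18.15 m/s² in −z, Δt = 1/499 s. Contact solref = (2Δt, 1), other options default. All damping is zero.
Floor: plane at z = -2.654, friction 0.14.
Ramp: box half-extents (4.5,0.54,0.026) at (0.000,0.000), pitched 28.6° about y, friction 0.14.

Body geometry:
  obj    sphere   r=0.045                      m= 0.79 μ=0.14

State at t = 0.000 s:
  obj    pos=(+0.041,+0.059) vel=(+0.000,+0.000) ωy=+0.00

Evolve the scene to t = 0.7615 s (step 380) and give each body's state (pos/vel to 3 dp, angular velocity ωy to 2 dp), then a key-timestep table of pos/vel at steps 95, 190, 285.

State at t = 0.7615 s:
  obj    pos=(+1.685,-0.838) vel=(+4.317,-2.357) ωy=+94.31

Key-timestep trajectory:
   step    t(s)  obj.x    obj.z    obj.vx   obj.vz 
     95  0.1904   +0.144  +0.003  +1.084  -0.578
    190  0.3808   +0.452  -0.166  +2.162  -1.170
    285  0.5711   +0.966  -0.446  +3.246  -1.747


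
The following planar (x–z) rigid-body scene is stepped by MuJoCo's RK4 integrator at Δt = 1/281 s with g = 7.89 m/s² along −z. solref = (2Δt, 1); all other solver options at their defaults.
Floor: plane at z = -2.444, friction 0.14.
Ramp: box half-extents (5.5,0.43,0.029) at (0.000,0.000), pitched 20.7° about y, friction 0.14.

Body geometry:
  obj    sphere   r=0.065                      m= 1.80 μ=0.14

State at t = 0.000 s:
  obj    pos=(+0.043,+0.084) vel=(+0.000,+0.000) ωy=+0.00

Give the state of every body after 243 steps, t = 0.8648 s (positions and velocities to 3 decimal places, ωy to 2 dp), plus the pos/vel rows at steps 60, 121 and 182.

State at t = 0.8648 s:
  obj    pos=(+0.740,-0.179) vel=(+1.612,-0.609) ωy=+26.50

Key-timestep trajectory:
   step    t(s)  obj.x    obj.z    obj.vx   obj.vz 
     60  0.2135   +0.086  +0.068  +0.398  -0.150
    121  0.4306   +0.216  +0.019  +0.803  -0.303
    182  0.6477   +0.434  -0.064  +1.207  -0.456


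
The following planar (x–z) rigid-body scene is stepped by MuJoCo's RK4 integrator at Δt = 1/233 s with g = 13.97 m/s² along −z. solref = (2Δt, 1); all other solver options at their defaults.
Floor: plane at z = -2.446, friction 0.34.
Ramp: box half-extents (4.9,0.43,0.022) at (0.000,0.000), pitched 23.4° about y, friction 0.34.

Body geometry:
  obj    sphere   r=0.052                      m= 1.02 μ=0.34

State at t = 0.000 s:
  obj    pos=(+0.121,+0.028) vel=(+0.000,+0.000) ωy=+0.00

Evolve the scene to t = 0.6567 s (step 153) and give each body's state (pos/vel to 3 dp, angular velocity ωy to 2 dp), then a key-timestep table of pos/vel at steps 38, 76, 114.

State at t = 0.6567 s:
  obj    pos=(+0.905,-0.311) vel=(+2.388,-1.034) ωy=+50.03

Key-timestep trajectory:
   step    t(s)  obj.x    obj.z    obj.vx   obj.vz 
     38  0.1631   +0.169  +0.007  +0.593  -0.257
     76  0.3262   +0.315  -0.056  +1.186  -0.513
    114  0.4893   +0.556  -0.160  +1.780  -0.770


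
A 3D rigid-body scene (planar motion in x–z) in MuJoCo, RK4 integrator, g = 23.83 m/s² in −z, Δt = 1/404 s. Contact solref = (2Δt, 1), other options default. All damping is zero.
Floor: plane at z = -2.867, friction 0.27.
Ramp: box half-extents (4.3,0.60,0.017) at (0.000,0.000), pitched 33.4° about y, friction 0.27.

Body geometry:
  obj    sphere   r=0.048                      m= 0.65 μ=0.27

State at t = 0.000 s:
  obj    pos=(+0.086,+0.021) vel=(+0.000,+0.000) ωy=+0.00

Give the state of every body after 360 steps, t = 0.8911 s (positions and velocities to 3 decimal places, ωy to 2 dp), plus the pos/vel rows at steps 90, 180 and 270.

State at t = 0.8911 s:
  obj    pos=(+3.192,-2.027) vel=(+6.971,-4.596) ωy=+173.92

Key-timestep trajectory:
   step    t(s)  obj.x    obj.z    obj.vx   obj.vz 
     90  0.2228   +0.280  -0.107  +1.743  -1.149
    180  0.4455   +0.863  -0.491  +3.486  -2.298
    270  0.6683   +1.833  -1.131  +5.228  -3.447


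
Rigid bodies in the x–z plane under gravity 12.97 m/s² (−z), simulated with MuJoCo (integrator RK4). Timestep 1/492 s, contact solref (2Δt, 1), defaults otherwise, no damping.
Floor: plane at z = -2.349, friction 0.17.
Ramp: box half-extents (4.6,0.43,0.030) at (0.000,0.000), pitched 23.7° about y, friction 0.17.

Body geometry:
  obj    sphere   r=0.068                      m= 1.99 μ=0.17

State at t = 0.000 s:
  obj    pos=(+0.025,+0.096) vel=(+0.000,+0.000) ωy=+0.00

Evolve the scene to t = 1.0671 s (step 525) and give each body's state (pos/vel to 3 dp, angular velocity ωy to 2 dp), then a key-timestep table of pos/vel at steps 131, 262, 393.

State at t = 1.0671 s:
  obj    pos=(+1.966,-0.756) vel=(+3.639,-1.597) ωy=+58.43

Key-timestep trajectory:
   step    t(s)  obj.x    obj.z    obj.vx   obj.vz 
    131  0.2663   +0.146  +0.043  +0.908  -0.399
    262  0.5325   +0.509  -0.116  +1.816  -0.797
    393  0.7988   +1.113  -0.382  +2.724  -1.196


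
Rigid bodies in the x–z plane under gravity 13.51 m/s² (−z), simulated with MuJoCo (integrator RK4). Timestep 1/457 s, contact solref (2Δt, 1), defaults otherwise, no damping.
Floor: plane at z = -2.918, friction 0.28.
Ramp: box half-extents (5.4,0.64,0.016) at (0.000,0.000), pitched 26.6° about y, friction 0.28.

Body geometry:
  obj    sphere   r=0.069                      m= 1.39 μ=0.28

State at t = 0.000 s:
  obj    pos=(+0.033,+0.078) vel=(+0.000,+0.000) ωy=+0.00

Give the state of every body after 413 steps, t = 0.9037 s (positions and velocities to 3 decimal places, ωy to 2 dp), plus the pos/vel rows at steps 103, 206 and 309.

State at t = 0.9037 s:
  obj    pos=(+1.611,-0.712) vel=(+3.492,-1.748) ωy=+56.59

Key-timestep trajectory:
   step    t(s)  obj.x    obj.z    obj.vx   obj.vz 
    103  0.2254   +0.131  +0.029  +0.871  -0.436
    206  0.4508   +0.426  -0.118  +1.742  -0.872
    309  0.6761   +0.916  -0.364  +2.612  -1.308


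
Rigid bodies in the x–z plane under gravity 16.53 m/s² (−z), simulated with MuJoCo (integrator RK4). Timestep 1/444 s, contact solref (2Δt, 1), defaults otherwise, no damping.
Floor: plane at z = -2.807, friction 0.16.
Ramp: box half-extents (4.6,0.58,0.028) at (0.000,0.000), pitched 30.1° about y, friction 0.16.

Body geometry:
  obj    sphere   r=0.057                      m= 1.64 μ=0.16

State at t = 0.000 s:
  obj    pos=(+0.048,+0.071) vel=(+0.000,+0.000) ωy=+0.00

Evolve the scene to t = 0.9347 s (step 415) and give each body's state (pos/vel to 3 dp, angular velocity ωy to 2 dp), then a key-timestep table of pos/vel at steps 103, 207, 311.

State at t = 0.9347 s:
  obj    pos=(+2.318,-1.245) vel=(+4.856,-2.813) ωy=+93.69

Key-timestep trajectory:
   step    t(s)  obj.x    obj.z    obj.vx   obj.vz 
    103  0.2320   +0.188  -0.011  +1.208  -0.697
    207  0.4662   +0.613  -0.257  +2.428  -1.392
    311  0.7005   +1.323  -0.669  +3.641  -2.105


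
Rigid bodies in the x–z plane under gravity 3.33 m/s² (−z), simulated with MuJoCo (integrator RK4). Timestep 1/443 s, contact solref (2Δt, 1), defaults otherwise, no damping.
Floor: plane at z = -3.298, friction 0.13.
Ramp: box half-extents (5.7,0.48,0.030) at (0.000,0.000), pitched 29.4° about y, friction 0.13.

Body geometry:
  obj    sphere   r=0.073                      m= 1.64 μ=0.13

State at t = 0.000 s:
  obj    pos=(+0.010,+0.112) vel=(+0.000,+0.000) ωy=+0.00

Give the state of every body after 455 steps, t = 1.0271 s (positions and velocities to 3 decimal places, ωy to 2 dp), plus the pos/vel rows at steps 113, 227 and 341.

State at t = 1.0271 s:
  obj    pos=(+0.593,-0.216) vel=(+1.133,-0.629) ωy=+13.13

Key-timestep trajectory:
   step    t(s)  obj.x    obj.z    obj.vx   obj.vz 
    113  0.2551   +0.047  +0.092  +0.285  -0.157
    227  0.5124   +0.156  +0.030  +0.566  -0.318
    341  0.7698   +0.338  -0.072  +0.850  -0.471


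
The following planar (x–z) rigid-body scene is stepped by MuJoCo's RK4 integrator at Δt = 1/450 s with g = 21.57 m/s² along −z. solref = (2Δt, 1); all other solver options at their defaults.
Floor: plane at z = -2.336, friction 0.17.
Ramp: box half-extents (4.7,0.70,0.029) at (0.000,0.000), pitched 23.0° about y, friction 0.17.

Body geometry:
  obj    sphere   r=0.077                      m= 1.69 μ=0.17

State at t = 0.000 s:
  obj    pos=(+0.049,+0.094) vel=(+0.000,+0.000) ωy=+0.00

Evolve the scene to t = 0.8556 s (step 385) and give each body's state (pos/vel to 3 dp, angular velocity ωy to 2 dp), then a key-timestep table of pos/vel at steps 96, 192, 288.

State at t = 0.8556 s:
  obj    pos=(+2.077,-0.767) vel=(+4.741,-2.013) ωy=+66.88

Key-timestep trajectory:
   step    t(s)  obj.x    obj.z    obj.vx   obj.vz 
     96  0.2133   +0.175  +0.041  +1.182  -0.502
    192  0.4267   +0.554  -0.120  +2.365  -1.004
    288  0.6400   +1.184  -0.387  +3.547  -1.506


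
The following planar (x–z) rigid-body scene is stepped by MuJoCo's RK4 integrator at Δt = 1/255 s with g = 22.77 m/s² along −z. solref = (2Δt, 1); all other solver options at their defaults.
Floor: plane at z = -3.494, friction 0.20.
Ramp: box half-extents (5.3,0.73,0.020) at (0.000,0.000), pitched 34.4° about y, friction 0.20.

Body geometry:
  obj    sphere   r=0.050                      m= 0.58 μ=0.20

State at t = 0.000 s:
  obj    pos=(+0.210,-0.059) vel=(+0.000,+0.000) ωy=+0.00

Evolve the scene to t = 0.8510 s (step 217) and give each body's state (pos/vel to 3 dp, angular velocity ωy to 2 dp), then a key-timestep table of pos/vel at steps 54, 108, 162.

State at t = 0.8510 s:
  obj    pos=(+2.956,-1.939) vel=(+6.453,-4.418) ωy=+156.34

Key-timestep trajectory:
   step    t(s)  obj.x    obj.z    obj.vx   obj.vz 
     54  0.2118   +0.380  -0.175  +1.606  -1.100
    108  0.4235   +0.890  -0.525  +3.212  -2.199
    162  0.6353   +1.740  -1.107  +4.817  -3.299


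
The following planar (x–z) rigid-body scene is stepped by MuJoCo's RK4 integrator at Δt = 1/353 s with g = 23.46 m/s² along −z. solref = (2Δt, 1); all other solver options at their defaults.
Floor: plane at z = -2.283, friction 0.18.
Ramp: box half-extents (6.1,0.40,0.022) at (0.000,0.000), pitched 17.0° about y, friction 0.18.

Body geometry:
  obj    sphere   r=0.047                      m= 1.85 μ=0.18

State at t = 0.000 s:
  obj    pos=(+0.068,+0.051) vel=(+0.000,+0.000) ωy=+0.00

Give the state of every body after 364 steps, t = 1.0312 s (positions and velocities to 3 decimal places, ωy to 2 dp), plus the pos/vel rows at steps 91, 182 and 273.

State at t = 1.0312 s:
  obj    pos=(+2.559,-0.710) vel=(+4.831,-1.477) ωy=+107.48

Key-timestep trajectory:
   step    t(s)  obj.x    obj.z    obj.vx   obj.vz 
     91  0.2578   +0.224  +0.004  +1.208  -0.369
    182  0.5156   +0.691  -0.139  +2.416  -0.739
    273  0.7734   +1.469  -0.377  +3.624  -1.108


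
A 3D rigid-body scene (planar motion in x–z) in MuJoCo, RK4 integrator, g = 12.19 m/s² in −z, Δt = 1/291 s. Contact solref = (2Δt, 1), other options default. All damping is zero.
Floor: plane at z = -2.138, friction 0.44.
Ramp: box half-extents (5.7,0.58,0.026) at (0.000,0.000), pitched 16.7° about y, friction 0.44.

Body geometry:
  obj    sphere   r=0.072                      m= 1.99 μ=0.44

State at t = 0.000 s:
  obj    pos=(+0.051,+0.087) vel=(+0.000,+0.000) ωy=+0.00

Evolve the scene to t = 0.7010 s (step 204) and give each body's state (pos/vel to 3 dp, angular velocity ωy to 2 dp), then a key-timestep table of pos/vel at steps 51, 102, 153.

State at t = 0.7010 s:
  obj    pos=(+0.640,-0.090) vel=(+1.680,-0.504) ωy=+24.36

Key-timestep trajectory:
   step    t(s)  obj.x    obj.z    obj.vx   obj.vz 
     51  0.1753   +0.088  +0.076  +0.420  -0.126
    102  0.3505   +0.198  +0.043  +0.840  -0.252
    153  0.5258   +0.382  -0.012  +1.260  -0.378


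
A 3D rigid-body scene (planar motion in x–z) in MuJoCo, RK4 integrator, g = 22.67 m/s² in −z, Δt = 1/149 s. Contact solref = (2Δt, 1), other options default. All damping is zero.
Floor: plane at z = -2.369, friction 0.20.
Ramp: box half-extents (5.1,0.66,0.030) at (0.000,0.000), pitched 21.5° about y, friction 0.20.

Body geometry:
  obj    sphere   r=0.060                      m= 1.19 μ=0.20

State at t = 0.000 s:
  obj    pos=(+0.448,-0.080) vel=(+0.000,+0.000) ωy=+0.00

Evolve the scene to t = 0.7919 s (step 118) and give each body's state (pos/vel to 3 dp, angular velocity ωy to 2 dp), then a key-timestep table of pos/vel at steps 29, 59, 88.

State at t = 0.7919 s:
  obj    pos=(+2.180,-0.762) vel=(+4.373,-1.723) ωy=+78.31

Key-timestep trajectory:
   step    t(s)  obj.x    obj.z    obj.vx   obj.vz 
     29  0.1946   +0.553  -0.121  +1.075  -0.424
     59  0.3960   +0.881  -0.250  +2.187  -0.861
     88  0.5906   +1.411  -0.459  +3.262  -1.285


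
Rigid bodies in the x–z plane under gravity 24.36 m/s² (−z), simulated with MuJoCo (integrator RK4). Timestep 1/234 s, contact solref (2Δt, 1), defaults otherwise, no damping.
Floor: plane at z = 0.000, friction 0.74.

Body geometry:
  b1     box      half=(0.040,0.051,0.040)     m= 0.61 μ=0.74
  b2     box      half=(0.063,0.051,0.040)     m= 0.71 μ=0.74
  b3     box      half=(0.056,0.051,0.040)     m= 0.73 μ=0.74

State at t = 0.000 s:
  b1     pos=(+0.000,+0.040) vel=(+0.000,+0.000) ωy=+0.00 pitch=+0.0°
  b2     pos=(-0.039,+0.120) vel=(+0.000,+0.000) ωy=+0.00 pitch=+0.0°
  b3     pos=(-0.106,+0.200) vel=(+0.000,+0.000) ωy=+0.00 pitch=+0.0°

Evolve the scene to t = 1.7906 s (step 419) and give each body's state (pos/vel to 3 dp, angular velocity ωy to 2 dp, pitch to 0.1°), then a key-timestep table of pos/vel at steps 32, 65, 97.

State at t = 1.7906 s:
  b1     pos=(+0.000,+0.040) vel=(+0.000,+0.000) ωy=+0.00 pitch=+0.0°
  b2     pos=(-0.092,+0.063) vel=(+0.000,+0.000) ωy=+0.00 pitch=-90.0°
  b3     pos=(-0.328,+0.040) vel=(+0.000,+0.000) ωy=+0.00 pitch=+180.0°

Key-timestep trajectory:
   step    t(s)  b1.x    b1.z    b1.vx   b1.vz   b2.x    b2.z    b2.vx   b2.vz   b3.x    b3.z    b3.vx   b3.vz 
     32  0.1368   +0.000  +0.040  +0.001  +0.001   -0.067  +0.109  -0.433  -0.422   -0.174  +0.119  -0.783  -1.724
     65  0.2778   +0.000  +0.040  +0.000  +0.000   -0.096  +0.065  +0.262  -0.143   -0.261  +0.068  -0.230  +0.034
     97  0.4145   +0.000  +0.040  +0.000  +0.000   -0.092  +0.063  -0.001  +0.001   -0.292  +0.065  -0.378  -0.117


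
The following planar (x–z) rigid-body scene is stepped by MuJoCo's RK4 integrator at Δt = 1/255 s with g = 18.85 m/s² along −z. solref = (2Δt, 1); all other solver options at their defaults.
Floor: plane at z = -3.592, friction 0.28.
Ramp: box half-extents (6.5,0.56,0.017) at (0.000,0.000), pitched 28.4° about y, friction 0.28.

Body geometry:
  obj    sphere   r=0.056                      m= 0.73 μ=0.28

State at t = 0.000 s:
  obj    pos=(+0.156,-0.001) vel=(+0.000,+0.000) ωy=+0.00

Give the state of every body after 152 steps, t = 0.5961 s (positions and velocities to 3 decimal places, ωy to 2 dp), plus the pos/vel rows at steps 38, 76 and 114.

State at t = 0.5961 s:
  obj    pos=(+1.157,-0.543) vel=(+3.358,-1.816) ωy=+68.15

Key-timestep trajectory:
   step    t(s)  obj.x    obj.z    obj.vx   obj.vz 
     38  0.1490   +0.219  -0.035  +0.840  -0.454
     76  0.2980   +0.406  -0.137  +1.679  -0.908
    114  0.4471   +0.719  -0.306  +2.519  -1.362


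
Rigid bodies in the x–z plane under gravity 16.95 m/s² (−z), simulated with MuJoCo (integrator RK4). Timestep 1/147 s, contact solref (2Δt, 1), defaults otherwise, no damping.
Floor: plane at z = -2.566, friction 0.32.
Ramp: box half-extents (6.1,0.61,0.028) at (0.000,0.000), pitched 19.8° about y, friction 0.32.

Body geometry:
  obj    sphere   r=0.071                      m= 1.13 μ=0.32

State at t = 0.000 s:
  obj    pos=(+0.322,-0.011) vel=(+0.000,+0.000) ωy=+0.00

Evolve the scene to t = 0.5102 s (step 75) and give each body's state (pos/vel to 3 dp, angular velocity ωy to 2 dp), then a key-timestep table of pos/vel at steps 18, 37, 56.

State at t = 0.5102 s:
  obj    pos=(+0.824,-0.192) vel=(+1.969,-0.709) ωy=+29.46

Key-timestep trajectory:
   step    t(s)  obj.x    obj.z    obj.vx   obj.vz 
     18  0.1224   +0.351  -0.021  +0.473  -0.170
     37  0.2517   +0.444  -0.055  +0.971  -0.350
     56  0.3810   +0.602  -0.112  +1.470  -0.529


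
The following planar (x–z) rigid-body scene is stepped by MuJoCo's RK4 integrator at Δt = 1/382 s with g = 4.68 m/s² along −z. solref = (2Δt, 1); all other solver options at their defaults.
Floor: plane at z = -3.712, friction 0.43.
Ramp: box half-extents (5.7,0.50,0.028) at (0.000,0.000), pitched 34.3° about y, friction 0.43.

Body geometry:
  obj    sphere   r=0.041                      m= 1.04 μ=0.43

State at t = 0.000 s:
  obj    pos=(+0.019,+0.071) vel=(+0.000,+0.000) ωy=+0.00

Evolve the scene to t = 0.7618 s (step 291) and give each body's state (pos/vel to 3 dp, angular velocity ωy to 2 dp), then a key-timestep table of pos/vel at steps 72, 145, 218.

State at t = 0.7618 s:
  obj    pos=(+0.470,-0.237) vel=(+1.186,-0.809) ωy=+35.00

Key-timestep trajectory:
   step    t(s)  obj.x    obj.z    obj.vx   obj.vz 
     72  0.1885   +0.047  +0.052  +0.293  -0.200
    145  0.3796   +0.131  -0.006  +0.591  -0.403
    218  0.5707   +0.272  -0.102  +0.888  -0.606


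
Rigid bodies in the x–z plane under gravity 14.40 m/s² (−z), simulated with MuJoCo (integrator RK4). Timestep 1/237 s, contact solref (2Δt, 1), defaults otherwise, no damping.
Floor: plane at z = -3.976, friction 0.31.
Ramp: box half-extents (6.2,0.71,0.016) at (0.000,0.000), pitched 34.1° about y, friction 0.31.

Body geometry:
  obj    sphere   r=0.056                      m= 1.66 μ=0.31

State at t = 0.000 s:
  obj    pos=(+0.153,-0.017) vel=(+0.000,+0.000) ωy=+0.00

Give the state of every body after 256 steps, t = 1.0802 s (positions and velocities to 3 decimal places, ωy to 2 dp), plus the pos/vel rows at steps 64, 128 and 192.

State at t = 1.0802 s:
  obj    pos=(+2.939,-1.903) vel=(+5.158,-3.492) ωy=+111.21

Key-timestep trajectory:
   step    t(s)  obj.x    obj.z    obj.vx   obj.vz 
     64  0.2700   +0.327  -0.135  +1.290  -0.873
    128  0.5401   +0.850  -0.488  +2.579  -1.746
    192  0.8101   +1.720  -1.078  +3.869  -2.619


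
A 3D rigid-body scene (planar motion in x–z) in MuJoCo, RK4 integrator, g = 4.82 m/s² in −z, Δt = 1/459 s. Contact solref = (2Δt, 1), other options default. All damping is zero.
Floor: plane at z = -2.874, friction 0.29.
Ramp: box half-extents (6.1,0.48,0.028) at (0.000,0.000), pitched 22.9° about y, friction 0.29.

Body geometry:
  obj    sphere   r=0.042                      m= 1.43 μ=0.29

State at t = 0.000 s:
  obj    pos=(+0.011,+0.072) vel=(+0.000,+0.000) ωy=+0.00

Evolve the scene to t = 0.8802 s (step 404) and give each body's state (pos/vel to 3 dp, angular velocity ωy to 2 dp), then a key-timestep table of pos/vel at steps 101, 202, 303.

State at t = 0.8802 s:
  obj    pos=(+0.489,-0.131) vel=(+1.086,-0.459) ωy=+28.07

Key-timestep trajectory:
   step    t(s)  obj.x    obj.z    obj.vx   obj.vz 
    101  0.2200   +0.041  +0.059  +0.272  -0.115
    202  0.4401   +0.130  +0.021  +0.543  -0.229
    303  0.6601   +0.280  -0.042  +0.815  -0.344


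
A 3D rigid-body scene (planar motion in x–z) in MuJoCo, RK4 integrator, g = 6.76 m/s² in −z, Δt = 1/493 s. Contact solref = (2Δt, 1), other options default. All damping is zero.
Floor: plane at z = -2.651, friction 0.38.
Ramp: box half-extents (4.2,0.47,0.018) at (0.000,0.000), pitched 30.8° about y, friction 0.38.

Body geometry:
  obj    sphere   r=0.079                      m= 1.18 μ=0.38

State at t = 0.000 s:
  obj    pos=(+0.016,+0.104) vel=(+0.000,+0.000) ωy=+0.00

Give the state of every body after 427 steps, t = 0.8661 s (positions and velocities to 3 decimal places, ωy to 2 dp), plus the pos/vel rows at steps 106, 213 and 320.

State at t = 0.8661 s:
  obj    pos=(+0.812,-0.371) vel=(+1.839,-1.097) ωy=+27.10

Key-timestep trajectory:
   step    t(s)  obj.x    obj.z    obj.vx   obj.vz 
    106  0.2150   +0.065  +0.074  +0.457  -0.272
    213  0.4320   +0.214  -0.015  +0.918  -0.547
    320  0.6491   +0.463  -0.163  +1.379  -0.822


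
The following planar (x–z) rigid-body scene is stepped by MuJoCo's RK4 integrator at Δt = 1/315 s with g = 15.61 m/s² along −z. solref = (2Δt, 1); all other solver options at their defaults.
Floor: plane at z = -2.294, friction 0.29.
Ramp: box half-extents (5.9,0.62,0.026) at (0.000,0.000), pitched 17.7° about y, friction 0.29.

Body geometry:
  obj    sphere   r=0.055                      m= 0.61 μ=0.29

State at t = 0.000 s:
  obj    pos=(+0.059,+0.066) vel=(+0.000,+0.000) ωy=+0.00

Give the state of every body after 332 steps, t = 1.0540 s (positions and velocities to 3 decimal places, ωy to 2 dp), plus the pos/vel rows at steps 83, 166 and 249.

State at t = 1.0540 s:
  obj    pos=(+1.853,-0.506) vel=(+3.404,-1.086) ωy=+64.96

Key-timestep trajectory:
   step    t(s)  obj.x    obj.z    obj.vx   obj.vz 
     83  0.2635   +0.171  +0.030  +0.851  -0.272
    166  0.5270   +0.508  -0.077  +1.702  -0.543
    249  0.7905   +1.068  -0.256  +2.553  -0.815


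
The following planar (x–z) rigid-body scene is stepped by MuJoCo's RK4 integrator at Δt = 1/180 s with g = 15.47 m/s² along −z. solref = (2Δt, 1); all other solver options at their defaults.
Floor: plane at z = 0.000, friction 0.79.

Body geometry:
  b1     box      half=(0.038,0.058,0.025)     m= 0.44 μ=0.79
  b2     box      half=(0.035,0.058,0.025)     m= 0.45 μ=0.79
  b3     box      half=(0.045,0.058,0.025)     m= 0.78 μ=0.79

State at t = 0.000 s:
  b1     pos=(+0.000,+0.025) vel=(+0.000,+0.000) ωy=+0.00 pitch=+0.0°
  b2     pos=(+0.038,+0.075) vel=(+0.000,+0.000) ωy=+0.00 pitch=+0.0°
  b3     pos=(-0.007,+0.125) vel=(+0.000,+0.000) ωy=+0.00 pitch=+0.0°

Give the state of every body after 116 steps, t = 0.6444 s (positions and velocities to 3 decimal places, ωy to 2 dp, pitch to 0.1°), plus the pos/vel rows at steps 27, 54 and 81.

State at t = 0.6444 s:
  b1     pos=(+0.000,+0.025) vel=(+0.000,+0.000) ωy=+0.00 pitch=+0.0°
  b2     pos=(+0.070,+0.035) vel=(+0.000,+0.000) ωy=+0.00 pitch=+90.0°
  b3     pos=(-0.110,+0.025) vel=(+0.000,+0.000) ωy=+0.00 pitch=+180.0°

Key-timestep trajectory:
   step    t(s)  b1.x    b1.z    b1.vx   b1.vz   b2.x    b2.z    b2.vx   b2.vz   b3.x    b3.z    b3.vx   b3.vz 
     27  0.1500   +0.000  +0.025  +0.001  +0.001   +0.038  +0.075  +0.006  +0.000   -0.032  +0.099  -0.365  +0.046
     54  0.3000   +0.000  +0.025  +0.000  +0.000   +0.042  +0.074  +0.073  -0.012   -0.107  +0.025  -0.760  -1.014
     81  0.4500   +0.000  +0.025  +0.000  +0.000   +0.073  +0.032  +0.158  -0.058   -0.110  +0.025  +0.000  +0.000


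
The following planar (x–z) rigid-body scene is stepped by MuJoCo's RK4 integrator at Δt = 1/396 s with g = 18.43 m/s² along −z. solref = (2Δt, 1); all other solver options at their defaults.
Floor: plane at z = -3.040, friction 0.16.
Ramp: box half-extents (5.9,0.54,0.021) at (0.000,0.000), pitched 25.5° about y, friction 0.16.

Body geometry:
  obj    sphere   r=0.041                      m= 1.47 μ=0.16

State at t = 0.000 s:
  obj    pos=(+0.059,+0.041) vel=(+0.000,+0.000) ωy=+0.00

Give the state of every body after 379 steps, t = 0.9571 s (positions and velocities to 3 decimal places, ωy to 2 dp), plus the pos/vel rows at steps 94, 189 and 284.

State at t = 0.9571 s:
  obj    pos=(+2.402,-1.077) vel=(+4.896,-2.335) ωy=+132.27

Key-timestep trajectory:
   step    t(s)  obj.x    obj.z    obj.vx   obj.vz 
     94  0.2374   +0.203  -0.028  +1.214  -0.579
    189  0.4773   +0.642  -0.237  +2.442  -1.165
    284  0.7172   +1.375  -0.587  +3.669  -1.750


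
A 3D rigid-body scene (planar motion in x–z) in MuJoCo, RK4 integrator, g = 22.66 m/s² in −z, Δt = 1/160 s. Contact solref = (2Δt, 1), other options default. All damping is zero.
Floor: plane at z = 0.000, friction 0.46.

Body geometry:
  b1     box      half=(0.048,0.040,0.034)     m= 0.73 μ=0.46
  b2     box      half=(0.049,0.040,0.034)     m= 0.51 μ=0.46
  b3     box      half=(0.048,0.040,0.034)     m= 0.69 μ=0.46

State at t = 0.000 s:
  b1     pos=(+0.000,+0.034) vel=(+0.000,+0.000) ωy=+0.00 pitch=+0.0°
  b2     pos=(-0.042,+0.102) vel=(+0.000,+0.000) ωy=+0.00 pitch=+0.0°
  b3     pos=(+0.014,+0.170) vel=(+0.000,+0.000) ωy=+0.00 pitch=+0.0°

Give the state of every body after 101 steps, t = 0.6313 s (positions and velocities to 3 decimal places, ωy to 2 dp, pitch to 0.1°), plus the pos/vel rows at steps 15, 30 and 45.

State at t = 0.6313 s:
  b1     pos=(+0.000,+0.034) vel=(+0.000,+0.000) ωy=+0.00 pitch=+0.0°
  b2     pos=(-0.042,+0.102) vel=(+0.000,+0.000) ωy=+0.00 pitch=-0.1°
  b3     pos=(+0.130,+0.034) vel=(+0.000,+0.000) ωy=+0.00 pitch=+180.0°

Key-timestep trajectory:
   step    t(s)  b1.x    b1.z    b1.vx   b1.vz   b2.x    b2.z    b2.vx   b2.vz   b3.x    b3.z    b3.vx   b3.vz 
     15  0.0938   +0.000  +0.034  -0.001  +0.000   -0.042  +0.102  -0.002  +0.000   +0.026  +0.165  +0.288  -0.170
     30  0.1875   +0.000  +0.034  -0.001  +0.000   -0.042  +0.102  -0.001  +0.000   +0.069  +0.111  +0.800  -0.230
     45  0.2812   +0.000  +0.034  +0.000  +0.000   -0.042  +0.102  +0.000  +0.000   +0.132  +0.028  -0.042  +0.184


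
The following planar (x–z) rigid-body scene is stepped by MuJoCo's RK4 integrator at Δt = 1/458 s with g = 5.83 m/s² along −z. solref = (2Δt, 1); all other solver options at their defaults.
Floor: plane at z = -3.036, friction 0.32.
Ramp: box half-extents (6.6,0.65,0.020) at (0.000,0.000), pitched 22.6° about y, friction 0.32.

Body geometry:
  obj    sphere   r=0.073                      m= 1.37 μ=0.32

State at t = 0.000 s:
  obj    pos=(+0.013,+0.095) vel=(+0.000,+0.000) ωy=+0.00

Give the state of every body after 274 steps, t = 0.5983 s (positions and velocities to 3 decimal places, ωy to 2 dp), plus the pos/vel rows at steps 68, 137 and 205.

State at t = 0.5983 s:
  obj    pos=(+0.278,-0.015) vel=(+0.884,-0.368) ωy=+13.11

Key-timestep trajectory:
   step    t(s)  obj.x    obj.z    obj.vx   obj.vz 
     68  0.1485   +0.029  +0.088  +0.219  -0.091
    137  0.2991   +0.079  +0.068  +0.442  -0.184
    205  0.4476   +0.161  +0.034  +0.661  -0.275


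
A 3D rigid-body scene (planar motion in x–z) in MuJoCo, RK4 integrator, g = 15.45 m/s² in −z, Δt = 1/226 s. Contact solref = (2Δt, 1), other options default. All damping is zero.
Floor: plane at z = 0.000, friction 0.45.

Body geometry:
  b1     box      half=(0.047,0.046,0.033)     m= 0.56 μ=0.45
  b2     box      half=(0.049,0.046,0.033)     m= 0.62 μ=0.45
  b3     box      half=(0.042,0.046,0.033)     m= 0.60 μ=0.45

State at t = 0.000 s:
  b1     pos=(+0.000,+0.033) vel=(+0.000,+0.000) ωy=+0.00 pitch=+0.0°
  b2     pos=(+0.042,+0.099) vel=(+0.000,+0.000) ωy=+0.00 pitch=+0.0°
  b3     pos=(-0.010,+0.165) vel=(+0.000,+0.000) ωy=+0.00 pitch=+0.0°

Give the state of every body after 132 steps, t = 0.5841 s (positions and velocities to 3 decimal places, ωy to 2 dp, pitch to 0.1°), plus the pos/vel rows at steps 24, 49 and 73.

State at t = 0.5841 s:
  b1     pos=(+0.000,+0.033) vel=(+0.000,+0.000) ωy=+0.00 pitch=+0.0°
  b2     pos=(+0.042,+0.099) vel=(+0.000,+0.000) ωy=+0.00 pitch=+0.0°
  b3     pos=(-0.124,+0.033) vel=(+0.000,+0.000) ωy=+0.00 pitch=+180.0°

Key-timestep trajectory:
   step    t(s)  b1.x    b1.z    b1.vx   b1.vz   b2.x    b2.z    b2.vx   b2.vz   b3.x    b3.z    b3.vx   b3.vz 
     24  0.1062   +0.000  +0.033  +0.000  +0.000   +0.042  +0.099  +0.001  +0.000   -0.015  +0.164  -0.118  -0.033
     49  0.2168   +0.000  +0.033  +0.000  +0.000   +0.042  +0.099  +0.000  +0.000   -0.042  +0.137  -0.329  -0.758
     73  0.3230   +0.000  +0.033  +0.000  +0.000   +0.042  +0.099  +0.000  +0.000   -0.104  +0.069  -0.691  -1.050


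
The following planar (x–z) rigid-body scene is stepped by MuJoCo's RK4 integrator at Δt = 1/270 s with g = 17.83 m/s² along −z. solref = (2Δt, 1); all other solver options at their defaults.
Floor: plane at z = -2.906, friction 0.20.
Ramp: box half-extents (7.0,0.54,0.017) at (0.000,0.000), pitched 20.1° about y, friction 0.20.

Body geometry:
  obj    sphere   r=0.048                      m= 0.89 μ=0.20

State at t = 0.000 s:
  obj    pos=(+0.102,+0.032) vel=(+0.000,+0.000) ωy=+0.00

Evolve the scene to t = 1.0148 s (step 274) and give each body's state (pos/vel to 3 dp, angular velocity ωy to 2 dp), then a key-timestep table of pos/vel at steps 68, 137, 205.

State at t = 1.0148 s:
  obj    pos=(+2.219,-0.743) vel=(+4.171,-1.526) ωy=+92.52

Key-timestep trajectory:
   step    t(s)  obj.x    obj.z    obj.vx   obj.vz 
     68  0.2519   +0.232  -0.016  +1.035  -0.379
    137  0.5074   +0.631  -0.162  +2.086  -0.763
    205  0.7593   +1.287  -0.402  +3.121  -1.142


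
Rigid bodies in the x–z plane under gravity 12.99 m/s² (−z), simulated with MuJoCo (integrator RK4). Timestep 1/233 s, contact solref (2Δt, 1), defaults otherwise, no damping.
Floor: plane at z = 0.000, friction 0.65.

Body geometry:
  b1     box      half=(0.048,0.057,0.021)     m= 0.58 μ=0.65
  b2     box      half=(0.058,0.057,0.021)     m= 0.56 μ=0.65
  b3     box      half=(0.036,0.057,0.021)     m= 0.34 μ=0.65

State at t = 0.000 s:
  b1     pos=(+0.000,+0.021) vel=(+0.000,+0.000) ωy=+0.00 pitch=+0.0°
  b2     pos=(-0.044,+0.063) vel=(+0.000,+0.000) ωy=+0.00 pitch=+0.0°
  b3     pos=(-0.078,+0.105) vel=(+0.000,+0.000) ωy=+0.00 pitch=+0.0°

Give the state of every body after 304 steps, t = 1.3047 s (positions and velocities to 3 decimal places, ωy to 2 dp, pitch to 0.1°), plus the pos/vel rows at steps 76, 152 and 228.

State at t = 1.3047 s:
  b1     pos=(+0.000,+0.021) vel=(+0.000,+0.000) ωy=+0.00 pitch=+0.0°
  b2     pos=(-0.156,+0.053) vel=(+0.000,-0.001) ωy=-0.02 pitch=-141.5°
  b3     pos=(-0.213,+0.021) vel=(-0.001,+0.000) ωy=+0.00 pitch=+180.0°

Key-timestep trajectory:
   step    t(s)  b1.x    b1.z    b1.vx   b1.vz   b2.x    b2.z    b2.vx   b2.vz   b3.x    b3.z    b3.vx   b3.vz 
     76  0.3262   +0.000  +0.021  +0.000  +0.000   -0.104  +0.058  -0.285  +0.083   -0.170  +0.041  -0.157  +0.017
    152  0.6524   +0.000  +0.021  +0.000  +0.000   -0.156  +0.053  -0.062  -0.017   -0.212  +0.021  +0.000  +0.000
    228  0.9785   +0.000  +0.021  +0.000  +0.000   -0.156  +0.053  +0.000  -0.001   -0.213  +0.021  -0.001  +0.000


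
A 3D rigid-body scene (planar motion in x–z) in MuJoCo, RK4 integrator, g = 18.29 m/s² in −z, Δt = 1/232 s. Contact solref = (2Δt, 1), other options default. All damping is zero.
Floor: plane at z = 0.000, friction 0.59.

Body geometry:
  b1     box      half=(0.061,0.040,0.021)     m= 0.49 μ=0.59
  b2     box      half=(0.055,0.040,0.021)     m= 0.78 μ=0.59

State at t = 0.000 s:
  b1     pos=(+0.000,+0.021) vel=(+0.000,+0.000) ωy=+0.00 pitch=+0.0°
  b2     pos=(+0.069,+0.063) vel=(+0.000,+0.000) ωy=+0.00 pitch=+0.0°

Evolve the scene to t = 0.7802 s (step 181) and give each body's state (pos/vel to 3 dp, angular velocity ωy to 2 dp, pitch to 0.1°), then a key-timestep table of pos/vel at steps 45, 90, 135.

State at t = 0.7802 s:
  b1     pos=(-0.001,+0.021) vel=(-0.001,+0.000) ωy=+0.00 pitch=+0.0°
  b2     pos=(+0.080,+0.052) vel=(+0.000,-0.001) ωy=-0.02 pitch=+41.9°

Key-timestep trajectory:
   step    t(s)  b1.x    b1.z    b1.vx   b1.vz   b2.x    b2.z    b2.vx   b2.vz 
     45  0.1940   +0.000  +0.021  +0.000  +0.000   +0.082  +0.054  -0.170  -0.075
     90  0.3879   +0.000  +0.021  -0.001  +0.000   +0.080  +0.053  +0.000  -0.001
    135  0.5819   +0.000  +0.021  -0.001  +0.000   +0.080  +0.052  +0.000  -0.001


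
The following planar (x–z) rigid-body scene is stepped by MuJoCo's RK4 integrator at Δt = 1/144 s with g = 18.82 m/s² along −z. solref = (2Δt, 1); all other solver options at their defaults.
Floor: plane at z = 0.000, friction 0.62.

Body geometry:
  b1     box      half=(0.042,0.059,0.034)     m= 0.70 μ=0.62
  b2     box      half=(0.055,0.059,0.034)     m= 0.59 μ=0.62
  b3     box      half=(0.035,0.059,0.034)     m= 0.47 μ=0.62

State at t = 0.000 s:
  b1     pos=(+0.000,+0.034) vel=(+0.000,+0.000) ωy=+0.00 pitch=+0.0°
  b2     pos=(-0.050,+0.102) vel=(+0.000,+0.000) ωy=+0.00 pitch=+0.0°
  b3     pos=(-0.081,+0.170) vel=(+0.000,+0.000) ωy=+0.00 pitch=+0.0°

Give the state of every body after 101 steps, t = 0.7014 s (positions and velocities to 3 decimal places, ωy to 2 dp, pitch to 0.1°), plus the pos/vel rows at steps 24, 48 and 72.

State at t = 0.7014 s:
  b1     pos=(+0.000,+0.034) vel=(+0.000,+0.000) ωy=+0.00 pitch=+0.0°
  b2     pos=(-0.099,+0.055) vel=(+0.000,+0.000) ωy=+0.00 pitch=-90.0°
  b3     pos=(-0.196,+0.035) vel=(+0.000,+0.000) ωy=+0.00 pitch=-90.0°

Key-timestep trajectory:
   step    t(s)  b1.x    b1.z    b1.vx   b1.vz   b2.x    b2.z    b2.vx   b2.vz   b3.x    b3.z    b3.vx   b3.vz 
     24  0.1667   +0.000  +0.034  +0.000  +0.000   -0.079  +0.071  -0.307  -0.863   -0.159  +0.081  -0.730  -1.666
     48  0.3333   +0.000  +0.034  +0.000  +0.000   -0.124  +0.064  +0.172  -0.022   -0.197  +0.035  +0.083  -0.046
     72  0.5000   +0.000  +0.034  +0.000  +0.000   -0.097  +0.056  -0.202  -0.105   -0.196  +0.035  +0.000  +0.000


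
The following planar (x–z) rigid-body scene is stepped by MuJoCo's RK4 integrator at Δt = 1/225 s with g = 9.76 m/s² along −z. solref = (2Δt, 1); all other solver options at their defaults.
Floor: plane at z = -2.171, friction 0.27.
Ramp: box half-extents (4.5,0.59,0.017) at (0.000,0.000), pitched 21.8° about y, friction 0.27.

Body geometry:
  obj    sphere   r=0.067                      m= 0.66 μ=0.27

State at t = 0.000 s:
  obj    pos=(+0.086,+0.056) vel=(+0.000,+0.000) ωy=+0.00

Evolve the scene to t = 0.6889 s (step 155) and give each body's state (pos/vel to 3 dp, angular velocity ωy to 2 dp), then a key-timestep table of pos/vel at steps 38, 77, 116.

State at t = 0.6889 s:
  obj    pos=(+0.656,-0.172) vel=(+1.656,-0.662) ωy=+26.61

Key-timestep trajectory:
   step    t(s)  obj.x    obj.z    obj.vx   obj.vz 
     38  0.1689   +0.120  +0.042  +0.406  -0.162
     77  0.3422   +0.227  +0.000  +0.823  -0.329
    116  0.5156   +0.406  -0.072  +1.239  -0.496


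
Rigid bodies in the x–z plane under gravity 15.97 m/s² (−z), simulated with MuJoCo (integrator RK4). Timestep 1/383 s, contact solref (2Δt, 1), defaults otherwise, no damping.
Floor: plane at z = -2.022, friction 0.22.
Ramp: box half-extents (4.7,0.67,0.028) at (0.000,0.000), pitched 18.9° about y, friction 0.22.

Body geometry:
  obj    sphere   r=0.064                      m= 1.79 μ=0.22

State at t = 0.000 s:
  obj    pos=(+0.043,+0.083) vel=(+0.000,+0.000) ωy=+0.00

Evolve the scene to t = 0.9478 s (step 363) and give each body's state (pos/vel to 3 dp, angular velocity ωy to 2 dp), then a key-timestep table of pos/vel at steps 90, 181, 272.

State at t = 0.9478 s:
  obj    pos=(+1.613,-0.455) vel=(+3.313,-1.134) ωy=+54.71

Key-timestep trajectory:
   step    t(s)  obj.x    obj.z    obj.vx   obj.vz 
     90  0.2350   +0.139  +0.049  +0.822  -0.281
    181  0.4726   +0.433  -0.051  +1.652  -0.566
    272  0.7102   +0.925  -0.219  +2.483  -0.850
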